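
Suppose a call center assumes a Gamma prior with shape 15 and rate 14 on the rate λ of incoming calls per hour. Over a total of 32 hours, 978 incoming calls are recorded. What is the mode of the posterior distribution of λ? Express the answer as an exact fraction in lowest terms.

496/23

Total count 978 over total exposure 32 hours.
The Gamma prior is conjugate for the Poisson rate, so λ | data ~ Gamma(15+978, 14+32) = Gamma(993, 46).
Posterior mode = (α'−1)/β' = 992/46 = 496/23.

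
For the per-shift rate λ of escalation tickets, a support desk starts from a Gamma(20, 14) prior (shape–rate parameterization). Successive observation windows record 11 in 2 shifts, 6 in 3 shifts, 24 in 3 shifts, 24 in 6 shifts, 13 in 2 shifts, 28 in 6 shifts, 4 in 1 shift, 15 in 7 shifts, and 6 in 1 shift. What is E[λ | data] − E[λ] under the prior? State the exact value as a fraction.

Total count: 11 + 6 + 24 + 24 + 13 + 28 + 4 + 15 + 6 = 131.
Total exposure: 2 + 3 + 3 + 6 + 2 + 6 + 1 + 7 + 1 = 31 shifts.
Gamma(α, β) with Poisson data over total exposure Σt gives posterior Gamma(α+Σx, β+Σt) = Gamma(151, 45).
Posterior mean = 151/45 = 151/45; prior mean = 20/14 = 10/7. Difference = 151/45 − 10/7 = 607/315.

607/315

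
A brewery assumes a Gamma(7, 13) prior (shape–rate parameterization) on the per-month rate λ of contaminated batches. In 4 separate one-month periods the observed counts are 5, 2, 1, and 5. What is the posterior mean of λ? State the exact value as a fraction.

Total count: 5 + 2 + 1 + 5 = 13.
Total exposure: 4 months.
The Gamma prior is conjugate for the Poisson rate, so λ | data ~ Gamma(7+13, 13+4) = Gamma(20, 17).
Posterior mean = α'/β' = 20/17.

20/17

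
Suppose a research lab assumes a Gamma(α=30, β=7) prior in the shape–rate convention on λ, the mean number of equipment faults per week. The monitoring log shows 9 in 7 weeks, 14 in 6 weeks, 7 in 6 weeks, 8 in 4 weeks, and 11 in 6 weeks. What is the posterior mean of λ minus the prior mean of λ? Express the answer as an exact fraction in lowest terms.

Total count: 9 + 14 + 7 + 8 + 11 = 49.
Total exposure: 7 + 6 + 6 + 4 + 6 = 29 weeks.
The Gamma prior is conjugate for the Poisson rate, so λ | data ~ Gamma(30+49, 7+29) = Gamma(79, 36).
Posterior mean = 79/36 = 79/36; prior mean = 30/7 = 30/7. Difference = 79/36 − 30/7 = -527/252.

-527/252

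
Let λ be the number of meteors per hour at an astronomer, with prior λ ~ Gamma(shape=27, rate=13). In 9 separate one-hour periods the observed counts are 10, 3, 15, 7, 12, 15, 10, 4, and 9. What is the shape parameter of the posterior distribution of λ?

112

Total count: 10 + 3 + 15 + 7 + 12 + 15 + 10 + 4 + 9 = 85.
Total exposure: 9 hours.
By Gamma–Poisson conjugacy, the posterior is Gamma(α + Σx, β + Σt) = Gamma(27 + 85, 13 + 9) = Gamma(112, 22).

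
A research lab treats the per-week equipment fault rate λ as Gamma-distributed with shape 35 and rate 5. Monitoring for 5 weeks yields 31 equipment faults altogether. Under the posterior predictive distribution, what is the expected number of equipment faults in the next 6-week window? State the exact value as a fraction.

198/5

Total count 31 over total exposure 5 weeks.
By Gamma–Poisson conjugacy, the posterior is Gamma(α + Σx, β + Σt) = Gamma(35 + 31, 5 + 5) = Gamma(66, 10).
Predictive mean over a 6-week window = T·E[λ|data] = 6·66/10 = 198/5.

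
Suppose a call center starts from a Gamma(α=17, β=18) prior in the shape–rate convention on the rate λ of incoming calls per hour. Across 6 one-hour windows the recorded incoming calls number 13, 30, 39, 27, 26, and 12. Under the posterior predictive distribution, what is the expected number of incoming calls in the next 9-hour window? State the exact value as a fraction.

Total count: 13 + 30 + 39 + 27 + 26 + 12 = 147.
Total exposure: 6 hours.
Gamma(α, β) with Poisson data over total exposure Σt gives posterior Gamma(α+Σx, β+Σt) = Gamma(164, 24).
Predictive mean over a 9-hour window = T·E[λ|data] = 9·164/24 = 123/2.

123/2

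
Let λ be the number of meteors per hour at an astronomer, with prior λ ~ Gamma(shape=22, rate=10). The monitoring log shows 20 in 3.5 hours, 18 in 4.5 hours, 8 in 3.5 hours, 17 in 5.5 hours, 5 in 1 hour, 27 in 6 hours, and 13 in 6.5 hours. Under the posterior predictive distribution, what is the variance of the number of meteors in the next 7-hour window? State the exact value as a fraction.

Total count: 20 + 18 + 8 + 17 + 5 + 27 + 13 = 108.
Total exposure: 3.5 + 4.5 + 3.5 + 5.5 + 1 + 6 + 6.5 = 30.5 hours.
The Gamma prior is conjugate for the Poisson rate, so λ | data ~ Gamma(22+108, 10+30.5) = Gamma(130, 81/2).
The posterior predictive for a window of length T is Negative Binomial with variance T·α'·(β'+T)/β'² = 7·130·(95/2)/(6561/4) = 172900/6561.

172900/6561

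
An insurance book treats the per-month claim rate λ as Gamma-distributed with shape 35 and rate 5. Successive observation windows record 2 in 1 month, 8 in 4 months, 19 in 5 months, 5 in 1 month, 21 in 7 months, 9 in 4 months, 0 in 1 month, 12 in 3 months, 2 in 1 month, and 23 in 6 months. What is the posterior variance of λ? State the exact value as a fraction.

34/361

Total count: 2 + 8 + 19 + 5 + 21 + 9 + 0 + 12 + 2 + 23 = 101.
Total exposure: 1 + 4 + 5 + 1 + 7 + 4 + 1 + 3 + 1 + 6 = 33 months.
Posterior: α' = 35 + 101 = 136, β' = 5 + 33 = 38.
Posterior variance = α'/β'² = 136/1444 = 34/361.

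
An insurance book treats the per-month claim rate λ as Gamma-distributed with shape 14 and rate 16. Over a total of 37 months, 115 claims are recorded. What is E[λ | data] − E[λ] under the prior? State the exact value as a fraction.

661/424

Total count 115 over total exposure 37 months.
Posterior: α' = 14 + 115 = 129, β' = 16 + 37 = 53.
Posterior mean = 129/53 = 129/53; prior mean = 14/16 = 7/8. Difference = 129/53 − 7/8 = 661/424.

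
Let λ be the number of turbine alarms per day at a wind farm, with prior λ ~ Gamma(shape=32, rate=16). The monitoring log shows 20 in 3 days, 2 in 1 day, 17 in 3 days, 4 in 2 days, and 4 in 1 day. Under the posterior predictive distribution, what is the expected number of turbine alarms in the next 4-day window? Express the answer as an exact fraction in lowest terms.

158/13

Total count: 20 + 2 + 17 + 4 + 4 = 47.
Total exposure: 3 + 1 + 3 + 2 + 1 = 10 days.
By Gamma–Poisson conjugacy, the posterior is Gamma(α + Σx, β + Σt) = Gamma(32 + 47, 16 + 10) = Gamma(79, 26).
Predictive mean over a 4-day window = T·E[λ|data] = 4·79/26 = 158/13.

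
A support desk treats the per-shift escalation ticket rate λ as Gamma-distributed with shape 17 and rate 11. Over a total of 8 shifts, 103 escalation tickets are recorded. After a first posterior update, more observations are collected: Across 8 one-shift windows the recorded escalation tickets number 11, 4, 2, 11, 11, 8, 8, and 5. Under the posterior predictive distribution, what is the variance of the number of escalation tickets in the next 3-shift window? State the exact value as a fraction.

Total count 103 over total exposure 8 shifts.
After the first batch: Gamma(17 + 103, 11 + 8) = Gamma(120, 19).
Total count: 11 + 4 + 2 + 11 + 11 + 8 + 8 + 5 = 60.
Total exposure: 8 shifts.
After the second batch: Gamma(120 + 60, 19 + 8) = Gamma(180, 27).
The posterior predictive for a window of length T is Negative Binomial with variance T·α'·(β'+T)/β'² = 3·180·30/729 = 200/9.

200/9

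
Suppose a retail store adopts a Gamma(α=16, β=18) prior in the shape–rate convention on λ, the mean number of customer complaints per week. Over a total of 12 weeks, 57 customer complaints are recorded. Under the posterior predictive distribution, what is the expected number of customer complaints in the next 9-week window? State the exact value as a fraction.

Total count 57 over total exposure 12 weeks.
Conjugate update: add total count to the shape and total exposure to the rate, giving Gamma(73, 30).
Predictive mean over a 9-week window = T·E[λ|data] = 9·73/30 = 219/10.

219/10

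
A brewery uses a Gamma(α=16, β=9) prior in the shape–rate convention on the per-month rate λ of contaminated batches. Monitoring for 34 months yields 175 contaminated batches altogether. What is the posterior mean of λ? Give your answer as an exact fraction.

Total count 175 over total exposure 34 months.
The Gamma prior is conjugate for the Poisson rate, so λ | data ~ Gamma(16+175, 9+34) = Gamma(191, 43).
Posterior mean = α'/β' = 191/43.

191/43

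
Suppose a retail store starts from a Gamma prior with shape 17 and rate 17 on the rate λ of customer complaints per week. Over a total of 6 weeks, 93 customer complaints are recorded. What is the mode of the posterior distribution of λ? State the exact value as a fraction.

109/23

Total count 93 over total exposure 6 weeks.
The Gamma prior is conjugate for the Poisson rate, so λ | data ~ Gamma(17+93, 17+6) = Gamma(110, 23).
Posterior mode = (α'−1)/β' = 109/23.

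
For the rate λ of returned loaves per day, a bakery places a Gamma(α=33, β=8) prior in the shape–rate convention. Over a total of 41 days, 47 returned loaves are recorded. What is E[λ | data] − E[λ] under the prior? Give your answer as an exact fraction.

-977/392

Total count 47 over total exposure 41 days.
The Gamma prior is conjugate for the Poisson rate, so λ | data ~ Gamma(33+47, 8+41) = Gamma(80, 49).
Posterior mean = 80/49 = 80/49; prior mean = 33/8 = 33/8. Difference = 80/49 − 33/8 = -977/392.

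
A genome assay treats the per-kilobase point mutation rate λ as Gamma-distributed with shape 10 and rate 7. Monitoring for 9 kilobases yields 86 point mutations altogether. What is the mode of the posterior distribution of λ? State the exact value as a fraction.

95/16

Total count 86 over total exposure 9 kilobases.
Gamma(α, β) with Poisson data over total exposure Σt gives posterior Gamma(α+Σx, β+Σt) = Gamma(96, 16).
Posterior mode = (α'−1)/β' = 95/16.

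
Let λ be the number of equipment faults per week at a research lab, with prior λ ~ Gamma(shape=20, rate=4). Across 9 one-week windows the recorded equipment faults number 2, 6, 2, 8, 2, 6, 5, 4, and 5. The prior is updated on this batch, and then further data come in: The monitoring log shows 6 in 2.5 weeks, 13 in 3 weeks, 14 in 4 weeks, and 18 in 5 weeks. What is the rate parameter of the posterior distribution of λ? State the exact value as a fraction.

55/2

Total count: 2 + 6 + 2 + 8 + 2 + 6 + 5 + 4 + 5 = 40.
Total exposure: 9 weeks.
After the first batch: Gamma(20 + 40, 4 + 9) = Gamma(60, 13).
Total count: 6 + 13 + 14 + 18 = 51.
Total exposure: 2.5 + 3 + 4 + 5 = 14.5 weeks.
After the second batch: Gamma(60 + 51, 13 + 14.5) = Gamma(111, 55/2).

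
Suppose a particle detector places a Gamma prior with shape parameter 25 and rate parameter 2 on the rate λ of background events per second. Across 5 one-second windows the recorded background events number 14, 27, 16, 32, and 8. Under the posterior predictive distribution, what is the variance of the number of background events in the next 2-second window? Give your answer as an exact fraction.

Total count: 14 + 27 + 16 + 32 + 8 = 97.
Total exposure: 5 seconds.
Conjugate update: add total count to the shape and total exposure to the rate, giving Gamma(122, 7).
The posterior predictive for a window of length T is Negative Binomial with variance T·α'·(β'+T)/β'² = 2·122·9/49 = 2196/49.

2196/49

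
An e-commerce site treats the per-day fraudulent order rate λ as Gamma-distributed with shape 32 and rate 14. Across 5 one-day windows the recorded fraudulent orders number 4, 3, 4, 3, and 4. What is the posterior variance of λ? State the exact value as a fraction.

Total count: 4 + 3 + 4 + 3 + 4 = 18.
Total exposure: 5 days.
Conjugate update: add total count to the shape and total exposure to the rate, giving Gamma(50, 19).
Posterior variance = α'/β'² = 50/361.

50/361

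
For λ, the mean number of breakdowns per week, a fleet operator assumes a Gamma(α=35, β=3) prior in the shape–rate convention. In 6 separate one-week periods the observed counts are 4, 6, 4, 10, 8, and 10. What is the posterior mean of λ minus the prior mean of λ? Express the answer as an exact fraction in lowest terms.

Total count: 4 + 6 + 4 + 10 + 8 + 10 = 42.
Total exposure: 6 weeks.
By Gamma–Poisson conjugacy, the posterior is Gamma(α + Σx, β + Σt) = Gamma(35 + 42, 3 + 6) = Gamma(77, 9).
Posterior mean = 77/9 = 77/9; prior mean = 35/3 = 35/3. Difference = 77/9 − 35/3 = -28/9.

-28/9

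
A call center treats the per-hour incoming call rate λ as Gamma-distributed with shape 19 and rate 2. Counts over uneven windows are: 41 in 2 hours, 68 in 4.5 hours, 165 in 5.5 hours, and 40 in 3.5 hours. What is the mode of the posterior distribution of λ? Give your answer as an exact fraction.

664/35

Total count: 41 + 68 + 165 + 40 = 314.
Total exposure: 2 + 4.5 + 5.5 + 3.5 = 15.5 hours.
Gamma(α, β) with Poisson data over total exposure Σt gives posterior Gamma(α+Σx, β+Σt) = Gamma(333, 35/2).
Posterior mode = (α'−1)/β' = 332/(35/2) = 664/35.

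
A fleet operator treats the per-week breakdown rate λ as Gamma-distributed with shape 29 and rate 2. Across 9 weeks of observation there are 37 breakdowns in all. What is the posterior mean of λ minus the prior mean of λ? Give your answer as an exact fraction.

Total count 37 over total exposure 9 weeks.
The Gamma prior is conjugate for the Poisson rate, so λ | data ~ Gamma(29+37, 2+9) = Gamma(66, 11).
Posterior mean = 66/11 = 6; prior mean = 29/2 = 29/2. Difference = 6 − 29/2 = -17/2.

-17/2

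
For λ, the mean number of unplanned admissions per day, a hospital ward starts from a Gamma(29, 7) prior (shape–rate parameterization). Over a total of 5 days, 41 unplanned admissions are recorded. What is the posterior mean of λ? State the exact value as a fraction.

Total count 41 over total exposure 5 days.
By Gamma–Poisson conjugacy, the posterior is Gamma(α + Σx, β + Σt) = Gamma(29 + 41, 7 + 5) = Gamma(70, 12).
Posterior mean = α'/β' = 70/12 = 35/6.

35/6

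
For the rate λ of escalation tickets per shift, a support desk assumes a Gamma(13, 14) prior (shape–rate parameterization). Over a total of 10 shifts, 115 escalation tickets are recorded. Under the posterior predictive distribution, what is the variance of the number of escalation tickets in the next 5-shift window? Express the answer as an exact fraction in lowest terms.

290/9

Total count 115 over total exposure 10 shifts.
The Gamma prior is conjugate for the Poisson rate, so λ | data ~ Gamma(13+115, 14+10) = Gamma(128, 24).
The posterior predictive for a window of length T is Negative Binomial with variance T·α'·(β'+T)/β'² = 5·128·29/576 = 290/9.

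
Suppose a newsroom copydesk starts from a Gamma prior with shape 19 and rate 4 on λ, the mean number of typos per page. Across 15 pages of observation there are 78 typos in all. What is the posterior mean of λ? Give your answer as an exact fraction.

Total count 78 over total exposure 15 pages.
Gamma(α, β) with Poisson data over total exposure Σt gives posterior Gamma(α+Σx, β+Σt) = Gamma(97, 19).
Posterior mean = α'/β' = 97/19.

97/19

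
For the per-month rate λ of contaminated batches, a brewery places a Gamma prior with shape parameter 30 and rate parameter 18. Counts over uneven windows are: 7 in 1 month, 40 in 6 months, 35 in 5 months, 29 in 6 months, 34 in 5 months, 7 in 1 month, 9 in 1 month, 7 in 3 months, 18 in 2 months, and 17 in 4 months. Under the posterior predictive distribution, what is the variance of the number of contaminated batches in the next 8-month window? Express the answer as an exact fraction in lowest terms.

6990/169

Total count: 7 + 40 + 35 + 29 + 34 + 7 + 9 + 7 + 18 + 17 = 203.
Total exposure: 1 + 6 + 5 + 6 + 5 + 1 + 1 + 3 + 2 + 4 = 34 months.
Posterior: α' = 30 + 203 = 233, β' = 18 + 34 = 52.
The posterior predictive for a window of length T is Negative Binomial with variance T·α'·(β'+T)/β'² = 8·233·60/2704 = 6990/169.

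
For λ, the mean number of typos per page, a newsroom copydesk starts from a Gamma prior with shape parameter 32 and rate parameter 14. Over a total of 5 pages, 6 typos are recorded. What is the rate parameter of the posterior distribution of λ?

19

Total count 6 over total exposure 5 pages.
Conjugate update: add total count to the shape and total exposure to the rate, giving Gamma(38, 19).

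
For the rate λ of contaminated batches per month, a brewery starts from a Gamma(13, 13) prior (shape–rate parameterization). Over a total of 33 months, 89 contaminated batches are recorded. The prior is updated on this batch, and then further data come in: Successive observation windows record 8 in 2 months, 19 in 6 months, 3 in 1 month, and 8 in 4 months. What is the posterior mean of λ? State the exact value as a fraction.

Total count 89 over total exposure 33 months.
After the first batch: Gamma(13 + 89, 13 + 33) = Gamma(102, 46).
Total count: 8 + 19 + 3 + 8 = 38.
Total exposure: 2 + 6 + 1 + 4 = 13 months.
After the second batch: Gamma(102 + 38, 46 + 13) = Gamma(140, 59).
Posterior mean = α'/β' = 140/59.

140/59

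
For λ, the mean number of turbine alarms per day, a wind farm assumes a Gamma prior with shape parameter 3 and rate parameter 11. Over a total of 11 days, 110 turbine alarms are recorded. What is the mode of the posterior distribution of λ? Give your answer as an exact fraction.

Total count 110 over total exposure 11 days.
Posterior: α' = 3 + 110 = 113, β' = 11 + 11 = 22.
Posterior mode = (α'−1)/β' = 112/22 = 56/11.

56/11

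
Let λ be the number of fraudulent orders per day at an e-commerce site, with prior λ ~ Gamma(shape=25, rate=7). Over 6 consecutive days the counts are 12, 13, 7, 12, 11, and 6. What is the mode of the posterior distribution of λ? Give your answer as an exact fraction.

Total count: 12 + 13 + 7 + 12 + 11 + 6 = 61.
Total exposure: 6 days.
Conjugate update: add total count to the shape and total exposure to the rate, giving Gamma(86, 13).
Posterior mode = (α'−1)/β' = 85/13.

85/13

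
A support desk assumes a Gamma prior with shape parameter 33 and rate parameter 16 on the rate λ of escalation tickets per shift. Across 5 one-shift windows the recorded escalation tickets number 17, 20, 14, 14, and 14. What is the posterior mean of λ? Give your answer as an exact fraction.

Total count: 17 + 20 + 14 + 14 + 14 = 79.
Total exposure: 5 shifts.
Conjugate update: add total count to the shape and total exposure to the rate, giving Gamma(112, 21).
Posterior mean = α'/β' = 112/21 = 16/3.

16/3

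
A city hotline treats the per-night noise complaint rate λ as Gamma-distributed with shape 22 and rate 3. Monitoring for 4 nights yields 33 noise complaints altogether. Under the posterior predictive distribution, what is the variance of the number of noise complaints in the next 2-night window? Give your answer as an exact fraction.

Total count 33 over total exposure 4 nights.
By Gamma–Poisson conjugacy, the posterior is Gamma(α + Σx, β + Σt) = Gamma(22 + 33, 3 + 4) = Gamma(55, 7).
The posterior predictive for a window of length T is Negative Binomial with variance T·α'·(β'+T)/β'² = 2·55·9/49 = 990/49.

990/49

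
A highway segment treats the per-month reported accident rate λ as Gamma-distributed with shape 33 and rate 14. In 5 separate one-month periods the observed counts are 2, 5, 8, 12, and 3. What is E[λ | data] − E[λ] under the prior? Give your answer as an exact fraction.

Total count: 2 + 5 + 8 + 12 + 3 = 30.
Total exposure: 5 months.
By Gamma–Poisson conjugacy, the posterior is Gamma(α + Σx, β + Σt) = Gamma(33 + 30, 14 + 5) = Gamma(63, 19).
Posterior mean = 63/19 = 63/19; prior mean = 33/14 = 33/14. Difference = 63/19 − 33/14 = 255/266.

255/266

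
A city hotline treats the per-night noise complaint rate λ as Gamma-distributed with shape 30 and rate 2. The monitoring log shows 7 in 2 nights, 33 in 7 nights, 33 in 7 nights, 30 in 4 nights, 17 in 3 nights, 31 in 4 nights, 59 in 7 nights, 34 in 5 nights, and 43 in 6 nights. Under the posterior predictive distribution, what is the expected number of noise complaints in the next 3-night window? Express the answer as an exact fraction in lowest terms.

Total count: 7 + 33 + 33 + 30 + 17 + 31 + 59 + 34 + 43 = 287.
Total exposure: 2 + 7 + 7 + 4 + 3 + 4 + 7 + 5 + 6 = 45 nights.
Conjugate update: add total count to the shape and total exposure to the rate, giving Gamma(317, 47).
Predictive mean over a 3-night window = T·E[λ|data] = 3·317/47 = 951/47.

951/47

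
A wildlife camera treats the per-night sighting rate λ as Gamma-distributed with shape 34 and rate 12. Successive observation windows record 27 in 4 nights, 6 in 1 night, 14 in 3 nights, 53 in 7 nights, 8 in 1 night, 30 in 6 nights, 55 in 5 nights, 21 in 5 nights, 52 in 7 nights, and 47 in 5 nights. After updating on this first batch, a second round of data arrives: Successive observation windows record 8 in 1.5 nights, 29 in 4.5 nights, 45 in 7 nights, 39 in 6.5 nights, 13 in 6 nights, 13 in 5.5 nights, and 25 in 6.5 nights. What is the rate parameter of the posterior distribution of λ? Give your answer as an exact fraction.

Total count: 27 + 6 + 14 + 53 + 8 + 30 + 55 + 21 + 52 + 47 = 313.
Total exposure: 4 + 1 + 3 + 7 + 1 + 6 + 5 + 5 + 7 + 5 = 44 nights.
After the first batch: Gamma(34 + 313, 12 + 44) = Gamma(347, 56).
Total count: 8 + 29 + 45 + 39 + 13 + 13 + 25 = 172.
Total exposure: 1.5 + 4.5 + 7 + 6.5 + 6 + 5.5 + 6.5 = 37.5 nights.
After the second batch: Gamma(347 + 172, 56 + 37.5) = Gamma(519, 187/2).

187/2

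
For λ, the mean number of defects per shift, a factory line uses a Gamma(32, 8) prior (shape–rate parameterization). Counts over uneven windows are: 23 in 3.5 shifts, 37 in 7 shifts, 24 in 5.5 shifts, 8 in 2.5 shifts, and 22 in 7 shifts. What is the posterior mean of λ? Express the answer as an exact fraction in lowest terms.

292/67

Total count: 23 + 37 + 24 + 8 + 22 = 114.
Total exposure: 3.5 + 7 + 5.5 + 2.5 + 7 = 25.5 shifts.
Gamma(α, β) with Poisson data over total exposure Σt gives posterior Gamma(α+Σx, β+Σt) = Gamma(146, 67/2).
Posterior mean = α'/β' = 146/(67/2) = 292/67.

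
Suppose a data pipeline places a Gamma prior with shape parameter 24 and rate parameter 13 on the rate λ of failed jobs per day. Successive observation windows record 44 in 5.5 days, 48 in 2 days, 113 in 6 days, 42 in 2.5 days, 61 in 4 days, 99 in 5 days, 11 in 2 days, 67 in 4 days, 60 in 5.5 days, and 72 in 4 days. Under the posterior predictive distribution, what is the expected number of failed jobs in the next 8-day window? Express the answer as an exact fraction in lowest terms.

10256/107

Total count: 44 + 48 + 113 + 42 + 61 + 99 + 11 + 67 + 60 + 72 = 617.
Total exposure: 5.5 + 2 + 6 + 2.5 + 4 + 5 + 2 + 4 + 5.5 + 4 = 40.5 days.
The Gamma prior is conjugate for the Poisson rate, so λ | data ~ Gamma(24+617, 13+40.5) = Gamma(641, 107/2).
Predictive mean over an 8-day window = T·E[λ|data] = 8·641/(107/2) = 10256/107.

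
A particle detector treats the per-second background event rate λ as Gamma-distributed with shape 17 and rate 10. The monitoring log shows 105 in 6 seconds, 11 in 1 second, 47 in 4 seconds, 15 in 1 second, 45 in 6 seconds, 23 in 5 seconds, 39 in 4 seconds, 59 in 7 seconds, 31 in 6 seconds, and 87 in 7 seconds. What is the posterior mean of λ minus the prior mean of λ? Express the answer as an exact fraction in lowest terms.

Total count: 105 + 11 + 47 + 15 + 45 + 23 + 39 + 59 + 31 + 87 = 462.
Total exposure: 6 + 1 + 4 + 1 + 6 + 5 + 4 + 7 + 6 + 7 = 47 seconds.
Conjugate update: add total count to the shape and total exposure to the rate, giving Gamma(479, 57).
Posterior mean = 479/57 = 479/57; prior mean = 17/10 = 17/10. Difference = 479/57 − 17/10 = 3821/570.

3821/570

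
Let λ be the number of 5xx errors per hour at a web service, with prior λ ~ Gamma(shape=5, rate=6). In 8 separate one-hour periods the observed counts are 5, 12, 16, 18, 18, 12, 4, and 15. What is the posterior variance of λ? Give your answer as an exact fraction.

Total count: 5 + 12 + 16 + 18 + 18 + 12 + 4 + 15 = 100.
Total exposure: 8 hours.
Conjugate update: add total count to the shape and total exposure to the rate, giving Gamma(105, 14).
Posterior variance = α'/β'² = 105/196 = 15/28.

15/28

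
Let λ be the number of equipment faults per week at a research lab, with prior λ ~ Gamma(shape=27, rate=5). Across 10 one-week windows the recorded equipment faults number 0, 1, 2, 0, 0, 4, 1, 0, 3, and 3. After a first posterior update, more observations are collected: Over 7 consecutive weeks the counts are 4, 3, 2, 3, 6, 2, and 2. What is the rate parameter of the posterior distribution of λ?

22

Total count: 0 + 1 + 2 + 0 + 0 + 4 + 1 + 0 + 3 + 3 = 14.
Total exposure: 10 weeks.
After the first batch: Gamma(27 + 14, 5 + 10) = Gamma(41, 15).
Total count: 4 + 3 + 2 + 3 + 6 + 2 + 2 = 22.
Total exposure: 7 weeks.
After the second batch: Gamma(41 + 22, 15 + 7) = Gamma(63, 22).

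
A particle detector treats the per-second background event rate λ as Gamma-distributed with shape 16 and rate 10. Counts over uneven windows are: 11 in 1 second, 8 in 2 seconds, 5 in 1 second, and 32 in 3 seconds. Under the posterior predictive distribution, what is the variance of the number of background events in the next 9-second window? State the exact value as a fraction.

Total count: 11 + 8 + 5 + 32 = 56.
Total exposure: 1 + 2 + 1 + 3 = 7 seconds.
Posterior: α' = 16 + 56 = 72, β' = 10 + 7 = 17.
The posterior predictive for a window of length T is Negative Binomial with variance T·α'·(β'+T)/β'² = 9·72·26/289 = 16848/289.

16848/289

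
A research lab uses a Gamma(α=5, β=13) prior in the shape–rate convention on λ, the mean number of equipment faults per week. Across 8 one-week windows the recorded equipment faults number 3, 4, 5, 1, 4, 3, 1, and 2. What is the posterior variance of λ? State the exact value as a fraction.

4/63

Total count: 3 + 4 + 5 + 1 + 4 + 3 + 1 + 2 = 23.
Total exposure: 8 weeks.
Gamma(α, β) with Poisson data over total exposure Σt gives posterior Gamma(α+Σx, β+Σt) = Gamma(28, 21).
Posterior variance = α'/β'² = 28/441 = 4/63.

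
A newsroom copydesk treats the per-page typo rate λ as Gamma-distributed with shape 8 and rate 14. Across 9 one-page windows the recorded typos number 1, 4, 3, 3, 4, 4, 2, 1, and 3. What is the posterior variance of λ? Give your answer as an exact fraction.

Total count: 1 + 4 + 3 + 3 + 4 + 4 + 2 + 1 + 3 = 25.
Total exposure: 9 pages.
Posterior: α' = 8 + 25 = 33, β' = 14 + 9 = 23.
Posterior variance = α'/β'² = 33/529.

33/529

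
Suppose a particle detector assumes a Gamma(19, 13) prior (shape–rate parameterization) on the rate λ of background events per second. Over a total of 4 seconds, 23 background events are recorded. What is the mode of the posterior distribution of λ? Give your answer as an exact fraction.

Total count 23 over total exposure 4 seconds.
Gamma(α, β) with Poisson data over total exposure Σt gives posterior Gamma(α+Σx, β+Σt) = Gamma(42, 17).
Posterior mode = (α'−1)/β' = 41/17.

41/17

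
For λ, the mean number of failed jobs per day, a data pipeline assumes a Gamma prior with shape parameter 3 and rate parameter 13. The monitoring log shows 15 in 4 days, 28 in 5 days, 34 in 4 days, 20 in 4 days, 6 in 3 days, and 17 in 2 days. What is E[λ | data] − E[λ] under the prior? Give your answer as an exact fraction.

Total count: 15 + 28 + 34 + 20 + 6 + 17 = 120.
Total exposure: 4 + 5 + 4 + 4 + 3 + 2 = 22 days.
The Gamma prior is conjugate for the Poisson rate, so λ | data ~ Gamma(3+120, 13+22) = Gamma(123, 35).
Posterior mean = 123/35 = 123/35; prior mean = 3/13 = 3/13. Difference = 123/35 − 3/13 = 1494/455.

1494/455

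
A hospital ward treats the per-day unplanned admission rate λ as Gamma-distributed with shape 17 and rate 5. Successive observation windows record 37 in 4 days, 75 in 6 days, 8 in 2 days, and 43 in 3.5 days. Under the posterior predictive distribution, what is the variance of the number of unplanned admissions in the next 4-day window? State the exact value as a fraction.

70560/1681

Total count: 37 + 75 + 8 + 43 = 163.
Total exposure: 4 + 6 + 2 + 3.5 = 15.5 days.
Conjugate update: add total count to the shape and total exposure to the rate, giving Gamma(180, 41/2).
The posterior predictive for a window of length T is Negative Binomial with variance T·α'·(β'+T)/β'² = 4·180·(49/2)/(1681/4) = 70560/1681.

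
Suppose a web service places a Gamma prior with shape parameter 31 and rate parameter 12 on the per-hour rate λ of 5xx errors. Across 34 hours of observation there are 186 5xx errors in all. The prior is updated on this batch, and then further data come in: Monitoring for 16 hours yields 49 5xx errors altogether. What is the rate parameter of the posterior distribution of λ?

Total count 186 over total exposure 34 hours.
After the first batch: Gamma(31 + 186, 12 + 34) = Gamma(217, 46).
Total count 49 over total exposure 16 hours.
After the second batch: Gamma(217 + 49, 46 + 16) = Gamma(266, 62).

62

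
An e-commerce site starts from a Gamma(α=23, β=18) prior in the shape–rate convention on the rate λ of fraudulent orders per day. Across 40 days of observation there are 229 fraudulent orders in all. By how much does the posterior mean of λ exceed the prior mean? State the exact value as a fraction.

Total count 229 over total exposure 40 days.
The Gamma prior is conjugate for the Poisson rate, so λ | data ~ Gamma(23+229, 18+40) = Gamma(252, 58).
Posterior mean = 252/58 = 126/29; prior mean = 23/18 = 23/18. Difference = 126/29 − 23/18 = 1601/522.

1601/522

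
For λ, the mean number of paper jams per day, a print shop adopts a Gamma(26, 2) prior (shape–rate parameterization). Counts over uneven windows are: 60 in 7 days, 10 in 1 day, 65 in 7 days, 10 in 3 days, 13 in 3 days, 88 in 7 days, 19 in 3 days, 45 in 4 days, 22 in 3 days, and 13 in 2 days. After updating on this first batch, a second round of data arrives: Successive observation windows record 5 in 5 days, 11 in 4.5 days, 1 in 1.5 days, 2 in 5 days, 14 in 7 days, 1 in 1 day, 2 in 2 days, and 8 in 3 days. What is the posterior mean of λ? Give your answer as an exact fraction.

Total count: 60 + 10 + 65 + 10 + 13 + 88 + 19 + 45 + 22 + 13 = 345.
Total exposure: 7 + 1 + 7 + 3 + 3 + 7 + 3 + 4 + 3 + 2 = 40 days.
After the first batch: Gamma(26 + 345, 2 + 40) = Gamma(371, 42).
Total count: 5 + 11 + 1 + 2 + 14 + 1 + 2 + 8 = 44.
Total exposure: 5 + 4.5 + 1.5 + 5 + 7 + 1 + 2 + 3 = 29 days.
After the second batch: Gamma(371 + 44, 42 + 29) = Gamma(415, 71).
Posterior mean = α'/β' = 415/71.

415/71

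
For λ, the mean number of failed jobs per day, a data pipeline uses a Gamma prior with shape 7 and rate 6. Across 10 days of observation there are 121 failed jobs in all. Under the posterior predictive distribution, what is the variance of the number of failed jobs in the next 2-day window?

Total count 121 over total exposure 10 days.
The Gamma prior is conjugate for the Poisson rate, so λ | data ~ Gamma(7+121, 6+10) = Gamma(128, 16).
The posterior predictive for a window of length T is Negative Binomial with variance T·α'·(β'+T)/β'² = 2·128·18/256 = 18.

18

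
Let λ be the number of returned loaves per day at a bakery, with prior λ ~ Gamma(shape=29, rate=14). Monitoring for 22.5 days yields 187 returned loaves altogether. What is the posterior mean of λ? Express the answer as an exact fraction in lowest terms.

432/73

Total count 187 over total exposure 22.5 days.
By Gamma–Poisson conjugacy, the posterior is Gamma(α + Σx, β + Σt) = Gamma(29 + 187, 14 + 22.5) = Gamma(216, 73/2).
Posterior mean = α'/β' = 216/(73/2) = 432/73.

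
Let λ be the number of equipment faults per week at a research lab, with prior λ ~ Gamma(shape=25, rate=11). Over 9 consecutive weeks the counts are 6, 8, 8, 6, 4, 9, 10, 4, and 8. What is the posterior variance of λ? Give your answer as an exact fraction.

Total count: 6 + 8 + 8 + 6 + 4 + 9 + 10 + 4 + 8 = 63.
Total exposure: 9 weeks.
Posterior: α' = 25 + 63 = 88, β' = 11 + 9 = 20.
Posterior variance = α'/β'² = 88/400 = 11/50.

11/50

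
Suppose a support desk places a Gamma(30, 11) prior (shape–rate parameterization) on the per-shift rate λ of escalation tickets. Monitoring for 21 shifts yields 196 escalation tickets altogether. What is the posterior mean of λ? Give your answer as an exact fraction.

Total count 196 over total exposure 21 shifts.
Posterior: α' = 30 + 196 = 226, β' = 11 + 21 = 32.
Posterior mean = α'/β' = 226/32 = 113/16.

113/16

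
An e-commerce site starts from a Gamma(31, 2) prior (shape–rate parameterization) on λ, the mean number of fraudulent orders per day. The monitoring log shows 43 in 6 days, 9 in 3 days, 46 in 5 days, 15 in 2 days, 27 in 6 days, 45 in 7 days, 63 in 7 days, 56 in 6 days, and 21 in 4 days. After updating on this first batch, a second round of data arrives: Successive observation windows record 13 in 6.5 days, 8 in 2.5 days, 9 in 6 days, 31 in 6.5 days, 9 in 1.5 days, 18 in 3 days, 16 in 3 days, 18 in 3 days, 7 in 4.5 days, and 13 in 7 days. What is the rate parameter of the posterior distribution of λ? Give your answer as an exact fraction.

183/2

Total count: 43 + 9 + 46 + 15 + 27 + 45 + 63 + 56 + 21 = 325.
Total exposure: 6 + 3 + 5 + 2 + 6 + 7 + 7 + 6 + 4 = 46 days.
After the first batch: Gamma(31 + 325, 2 + 46) = Gamma(356, 48).
Total count: 13 + 8 + 9 + 31 + 9 + 18 + 16 + 18 + 7 + 13 = 142.
Total exposure: 6.5 + 2.5 + 6 + 6.5 + 1.5 + 3 + 3 + 3 + 4.5 + 7 = 43.5 days.
After the second batch: Gamma(356 + 142, 48 + 43.5) = Gamma(498, 183/2).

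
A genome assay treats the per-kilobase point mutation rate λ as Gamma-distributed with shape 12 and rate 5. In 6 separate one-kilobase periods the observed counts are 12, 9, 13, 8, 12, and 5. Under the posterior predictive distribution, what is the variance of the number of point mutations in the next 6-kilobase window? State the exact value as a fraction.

Total count: 12 + 9 + 13 + 8 + 12 + 5 = 59.
Total exposure: 6 kilobases.
Conjugate update: add total count to the shape and total exposure to the rate, giving Gamma(71, 11).
The posterior predictive for a window of length T is Negative Binomial with variance T·α'·(β'+T)/β'² = 6·71·17/121 = 7242/121.

7242/121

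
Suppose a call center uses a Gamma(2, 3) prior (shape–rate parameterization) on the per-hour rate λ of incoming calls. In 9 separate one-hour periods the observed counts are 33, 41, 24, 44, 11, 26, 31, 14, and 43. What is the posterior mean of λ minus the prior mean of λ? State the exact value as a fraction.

87/4

Total count: 33 + 41 + 24 + 44 + 11 + 26 + 31 + 14 + 43 = 267.
Total exposure: 9 hours.
The Gamma prior is conjugate for the Poisson rate, so λ | data ~ Gamma(2+267, 3+9) = Gamma(269, 12).
Posterior mean = 269/12 = 269/12; prior mean = 2/3 = 2/3. Difference = 269/12 − 2/3 = 87/4.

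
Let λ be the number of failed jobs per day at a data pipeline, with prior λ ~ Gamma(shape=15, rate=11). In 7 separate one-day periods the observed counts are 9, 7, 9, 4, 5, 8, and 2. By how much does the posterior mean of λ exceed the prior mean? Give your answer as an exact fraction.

379/198

Total count: 9 + 7 + 9 + 4 + 5 + 8 + 2 = 44.
Total exposure: 7 days.
Conjugate update: add total count to the shape and total exposure to the rate, giving Gamma(59, 18).
Posterior mean = 59/18 = 59/18; prior mean = 15/11 = 15/11. Difference = 59/18 − 15/11 = 379/198.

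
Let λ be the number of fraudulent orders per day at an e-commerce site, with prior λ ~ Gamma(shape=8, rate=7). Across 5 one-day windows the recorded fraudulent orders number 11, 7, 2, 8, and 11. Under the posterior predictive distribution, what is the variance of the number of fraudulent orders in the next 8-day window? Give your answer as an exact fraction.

470/9

Total count: 11 + 7 + 2 + 8 + 11 = 39.
Total exposure: 5 days.
Posterior: α' = 8 + 39 = 47, β' = 7 + 5 = 12.
The posterior predictive for a window of length T is Negative Binomial with variance T·α'·(β'+T)/β'² = 8·47·20/144 = 470/9.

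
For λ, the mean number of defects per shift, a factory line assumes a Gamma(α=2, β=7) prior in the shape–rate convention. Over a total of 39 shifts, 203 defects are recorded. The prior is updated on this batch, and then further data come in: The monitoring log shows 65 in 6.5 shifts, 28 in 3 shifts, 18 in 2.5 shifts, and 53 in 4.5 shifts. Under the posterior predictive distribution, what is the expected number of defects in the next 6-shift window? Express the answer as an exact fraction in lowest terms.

Total count 203 over total exposure 39 shifts.
After the first batch: Gamma(2 + 203, 7 + 39) = Gamma(205, 46).
Total count: 65 + 28 + 18 + 53 = 164.
Total exposure: 6.5 + 3 + 2.5 + 4.5 = 16.5 shifts.
After the second batch: Gamma(205 + 164, 46 + 16.5) = Gamma(369, 125/2).
Predictive mean over a 6-shift window = T·E[λ|data] = 6·369/(125/2) = 4428/125.

4428/125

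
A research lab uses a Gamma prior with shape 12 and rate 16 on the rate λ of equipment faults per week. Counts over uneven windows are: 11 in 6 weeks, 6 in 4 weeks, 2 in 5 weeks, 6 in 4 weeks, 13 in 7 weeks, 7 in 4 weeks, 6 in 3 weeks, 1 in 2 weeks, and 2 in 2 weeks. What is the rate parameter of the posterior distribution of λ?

53

Total count: 11 + 6 + 2 + 6 + 13 + 7 + 6 + 1 + 2 = 54.
Total exposure: 6 + 4 + 5 + 4 + 7 + 4 + 3 + 2 + 2 = 37 weeks.
By Gamma–Poisson conjugacy, the posterior is Gamma(α + Σx, β + Σt) = Gamma(12 + 54, 16 + 37) = Gamma(66, 53).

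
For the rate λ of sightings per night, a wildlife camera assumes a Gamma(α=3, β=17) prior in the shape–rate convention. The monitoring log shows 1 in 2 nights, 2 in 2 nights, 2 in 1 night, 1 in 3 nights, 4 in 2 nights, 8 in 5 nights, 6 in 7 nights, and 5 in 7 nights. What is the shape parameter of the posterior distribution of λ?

Total count: 1 + 2 + 2 + 1 + 4 + 8 + 6 + 5 = 29.
Total exposure: 2 + 2 + 1 + 3 + 2 + 5 + 7 + 7 = 29 nights.
Gamma(α, β) with Poisson data over total exposure Σt gives posterior Gamma(α+Σx, β+Σt) = Gamma(32, 46).

32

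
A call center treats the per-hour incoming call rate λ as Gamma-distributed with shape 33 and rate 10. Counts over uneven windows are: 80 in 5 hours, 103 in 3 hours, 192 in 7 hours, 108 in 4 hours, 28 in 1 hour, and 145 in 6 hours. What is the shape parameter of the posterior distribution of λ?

Total count: 80 + 103 + 192 + 108 + 28 + 145 = 656.
Total exposure: 5 + 3 + 7 + 4 + 1 + 6 = 26 hours.
Posterior: α' = 33 + 656 = 689, β' = 10 + 26 = 36.

689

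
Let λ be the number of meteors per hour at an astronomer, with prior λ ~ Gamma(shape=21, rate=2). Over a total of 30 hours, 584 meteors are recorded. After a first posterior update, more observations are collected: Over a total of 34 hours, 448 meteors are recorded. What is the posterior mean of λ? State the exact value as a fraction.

351/22

Total count 584 over total exposure 30 hours.
After the first batch: Gamma(21 + 584, 2 + 30) = Gamma(605, 32).
Total count 448 over total exposure 34 hours.
After the second batch: Gamma(605 + 448, 32 + 34) = Gamma(1053, 66).
Posterior mean = α'/β' = 1053/66 = 351/22.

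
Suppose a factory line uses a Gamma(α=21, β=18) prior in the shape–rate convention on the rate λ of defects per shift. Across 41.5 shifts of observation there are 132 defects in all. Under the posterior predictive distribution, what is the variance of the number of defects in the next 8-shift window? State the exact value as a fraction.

19440/833

Total count 132 over total exposure 41.5 shifts.
By Gamma–Poisson conjugacy, the posterior is Gamma(α + Σx, β + Σt) = Gamma(21 + 132, 18 + 41.5) = Gamma(153, 119/2).
The posterior predictive for a window of length T is Negative Binomial with variance T·α'·(β'+T)/β'² = 8·153·(135/2)/(14161/4) = 19440/833.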